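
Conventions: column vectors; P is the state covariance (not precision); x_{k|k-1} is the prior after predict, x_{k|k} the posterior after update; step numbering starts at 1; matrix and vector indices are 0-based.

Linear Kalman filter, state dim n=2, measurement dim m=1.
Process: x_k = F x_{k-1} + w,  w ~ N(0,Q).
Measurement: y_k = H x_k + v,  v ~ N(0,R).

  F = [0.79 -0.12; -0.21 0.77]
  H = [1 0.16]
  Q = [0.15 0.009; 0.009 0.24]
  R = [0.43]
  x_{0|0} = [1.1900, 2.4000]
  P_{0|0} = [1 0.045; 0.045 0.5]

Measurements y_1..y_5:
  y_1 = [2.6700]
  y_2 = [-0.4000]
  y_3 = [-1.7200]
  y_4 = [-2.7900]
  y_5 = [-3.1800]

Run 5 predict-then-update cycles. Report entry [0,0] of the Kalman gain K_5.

K[0,0] = 0.4024

step 1: x^-=[0.6521, 1.5981]  P^-=[0.7728 -0.1746; -0.1746 0.5660]  S=[1.1614]  K=[0.6413; -0.0724]  nu=[1.7622]  x^+=[1.7823, 1.4706]  P^+=[0.2951 -0.1207; -0.1207 0.5599]
step 2: x^-=[1.2315, 0.7581]  P^-=[0.3651 -0.1682; -0.1682 0.6240]  S=[0.7573]  K=[0.4466; -0.0902]  nu=[-1.7528]  x^+=[0.4487, 0.9162]  P^+=[0.2141 -0.1376; -0.1376 0.6179]
step 3: x^-=[0.2445, 0.6112]  P^-=[0.3186 -0.1708; -0.1708 0.6603]  S=[0.7108]  K=[0.4097; -0.0917]  nu=[-2.0623]  x^+=[-0.6005, 0.8003]  P^+=[0.1992 -0.1441; -0.1441 0.6543]
step 4: x^-=[-0.5704, 0.7423]  P^-=[0.3111 -0.1758; -0.1758 0.6833]  S=[0.7023]  K=[0.4029; -0.0946]  nu=[-2.3383]  x^+=[-1.5125, 0.9636]  P^+=[0.1971 -0.1490; -0.1490 0.6770]
step 5: x^-=[-1.3105, 1.0596]  P^-=[0.3110 -0.1807; -0.1807 0.6983]  S=[0.7011]  K=[0.4024; -0.0983]  nu=[-2.0390]  x^+=[-2.1310, 1.2601]  P^+=[0.1975 -0.1529; -0.1529 0.6915]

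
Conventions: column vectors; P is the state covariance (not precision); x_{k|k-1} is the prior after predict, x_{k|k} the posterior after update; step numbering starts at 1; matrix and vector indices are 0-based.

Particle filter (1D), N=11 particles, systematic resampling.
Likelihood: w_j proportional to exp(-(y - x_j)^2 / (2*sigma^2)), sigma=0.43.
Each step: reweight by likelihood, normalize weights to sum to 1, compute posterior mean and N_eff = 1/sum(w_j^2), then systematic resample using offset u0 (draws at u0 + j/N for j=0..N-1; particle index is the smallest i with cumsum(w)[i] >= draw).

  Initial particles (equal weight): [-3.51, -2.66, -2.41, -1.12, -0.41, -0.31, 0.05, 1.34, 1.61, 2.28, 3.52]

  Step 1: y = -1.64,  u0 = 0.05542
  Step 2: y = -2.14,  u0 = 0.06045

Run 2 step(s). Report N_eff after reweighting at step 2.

step 1: w=[0.0001, 0.0781, 0.2620, 0.6266, 0.0218, 0.0109, 0.0006, 0.0000, 0.0000, 0.0000, 0.0000]  mean=-1.5535  Neff=2.1370  idx=[1, 2, 2, 2, 3, 3, 3, 3, 3, 3, 3]
step 2: w=[0.1431, 0.2440, 0.2440, 0.2440, 0.0178, 0.0178, 0.0178, 0.0178, 0.0178, 0.0178, 0.0178]  mean=-2.2847  Neff=4.9664  idx=[0, 1, 1, 1, 2, 2, 2, 3, 3, 4, 9]

N_eff = 4.9664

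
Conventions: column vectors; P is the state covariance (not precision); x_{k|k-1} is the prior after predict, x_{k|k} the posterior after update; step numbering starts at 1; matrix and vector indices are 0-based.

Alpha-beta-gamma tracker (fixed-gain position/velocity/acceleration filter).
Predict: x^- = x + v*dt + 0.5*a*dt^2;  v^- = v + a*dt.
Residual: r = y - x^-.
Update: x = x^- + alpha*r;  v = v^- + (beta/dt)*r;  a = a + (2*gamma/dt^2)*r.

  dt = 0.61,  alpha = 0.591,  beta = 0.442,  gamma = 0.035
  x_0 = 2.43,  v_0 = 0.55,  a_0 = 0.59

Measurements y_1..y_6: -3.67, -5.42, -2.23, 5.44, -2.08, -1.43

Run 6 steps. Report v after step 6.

v_post = 0.1525

step 1: x_pred=2.8753  r=-6.5453  x^+=-0.9930  v^+=-3.8327  a^+=-0.6413
step 2: x_pred=-3.4503  r=-1.9697  x^+=-4.6144  v^+=-5.6512  a^+=-1.0119
step 3: x_pred=-8.2499  r=6.0199  x^+=-4.6921  v^+=-1.9065  a^+=0.1206
step 4: x_pred=-5.8326  r=11.2726  x^+=0.8295  v^+=6.3351  a^+=2.2412
step 5: x_pred=5.1109  r=-7.1909  x^+=0.8611  v^+=2.4918  a^+=0.8885
step 6: x_pred=2.5464  r=-3.9764  x^+=0.1963  v^+=0.1525  a^+=0.1404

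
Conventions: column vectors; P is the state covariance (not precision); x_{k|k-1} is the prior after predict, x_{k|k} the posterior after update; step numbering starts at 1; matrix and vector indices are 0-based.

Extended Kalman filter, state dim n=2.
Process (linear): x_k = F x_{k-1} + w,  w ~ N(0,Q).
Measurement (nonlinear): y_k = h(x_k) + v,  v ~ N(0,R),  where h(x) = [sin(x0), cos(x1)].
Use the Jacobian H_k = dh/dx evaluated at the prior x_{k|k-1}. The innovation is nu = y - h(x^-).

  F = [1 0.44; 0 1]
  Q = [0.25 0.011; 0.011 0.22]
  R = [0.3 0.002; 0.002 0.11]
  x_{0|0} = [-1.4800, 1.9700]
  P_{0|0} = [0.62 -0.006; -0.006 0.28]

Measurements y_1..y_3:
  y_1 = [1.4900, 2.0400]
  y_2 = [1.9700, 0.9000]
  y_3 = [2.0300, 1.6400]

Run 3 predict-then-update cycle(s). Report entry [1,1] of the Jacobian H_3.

H_jac[1,1] = -0.0157

step 1: x^-=[-0.6132, 1.9700]  P^-=[0.9189 0.1282; 0.1282 0.5000]  H_jac=[0.8178 0.0000; 0.0000 -0.9214]  S=[0.9146 -0.0946; -0.0946 0.5345]  K=[0.8137 -0.0770; 0.0260 -0.8574]  nu=[2.0655, 2.4287]  x^+=[0.8806, -0.0587]  P^+=[0.2983 0.0074; 0.0074 0.1023]
step 2: x^-=[0.8548, -0.0587]  P^-=[0.5747 0.0634; 0.0634 0.3223]  H_jac=[0.6564 0.0000; 0.0000 0.0586]  S=[0.5476 0.0044; 0.0044 0.1111]  K=[0.6888 0.0059; 0.0747 0.1671]  nu=[1.2156, -0.0983]  x^+=[1.6915, 0.0157]  P^+=[0.3148 0.0346; 0.0346 0.3160]
step 3: x^-=[1.6984, 0.0157]  P^-=[0.6565 0.1847; 0.1847 0.5360]  H_jac=[-0.1272 0.0000; 0.0000 -0.0157]  S=[0.3106 0.0024; 0.0024 0.1101]  K=[-0.2687 -0.0205; -0.0751 -0.0748]  nu=[1.0381, 0.6401]  x^+=[1.4062, -0.1101]  P^+=[0.6340 0.1782; 0.1782 0.5336]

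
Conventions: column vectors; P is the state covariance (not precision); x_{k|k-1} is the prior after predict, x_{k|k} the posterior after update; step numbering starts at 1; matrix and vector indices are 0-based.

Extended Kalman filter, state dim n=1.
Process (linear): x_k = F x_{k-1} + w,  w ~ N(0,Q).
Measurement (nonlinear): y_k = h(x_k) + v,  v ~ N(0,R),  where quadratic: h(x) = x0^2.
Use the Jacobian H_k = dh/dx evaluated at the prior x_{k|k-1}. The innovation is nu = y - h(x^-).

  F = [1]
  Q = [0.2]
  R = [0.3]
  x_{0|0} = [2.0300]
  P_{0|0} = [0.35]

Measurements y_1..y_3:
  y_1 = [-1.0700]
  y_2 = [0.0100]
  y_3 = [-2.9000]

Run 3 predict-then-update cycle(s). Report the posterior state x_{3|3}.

step 1: x^-=[2.0300]  P^-=[0.5500]  H_jac=[4.0600]  S=[9.3660]  K=[0.2384]  nu=[-5.1909]  x^+=[0.7924]  P^+=[0.0176]
step 2: x^-=[0.7924]  P^-=[0.2176]  H_jac=[1.5848]  S=[0.8466]  K=[0.4074]  nu=[-0.6179]  x^+=[0.5407]  P^+=[0.0771]
step 3: x^-=[0.5407]  P^-=[0.2771]  H_jac=[1.0814]  S=[0.6240]  K=[0.4802]  nu=[-3.1923]  x^+=[-0.9923]  P^+=[0.1332]

x_post = [-0.9923]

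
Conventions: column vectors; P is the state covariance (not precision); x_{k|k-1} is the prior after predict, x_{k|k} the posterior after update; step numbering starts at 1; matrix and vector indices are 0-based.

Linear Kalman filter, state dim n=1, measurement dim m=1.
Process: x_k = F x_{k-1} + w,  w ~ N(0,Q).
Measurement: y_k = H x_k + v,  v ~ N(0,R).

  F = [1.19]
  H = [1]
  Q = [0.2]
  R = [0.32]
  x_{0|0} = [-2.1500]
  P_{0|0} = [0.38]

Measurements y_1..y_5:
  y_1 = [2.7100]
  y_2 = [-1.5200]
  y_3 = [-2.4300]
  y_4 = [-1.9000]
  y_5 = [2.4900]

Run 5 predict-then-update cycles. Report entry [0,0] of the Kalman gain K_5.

step 1: x^-=[-2.5585]  P^-=[0.7381]  S=[1.0581]  K=[0.6976]  nu=[5.2685]  x^+=[1.1167]  P^+=[0.2232]
step 2: x^-=[1.3288]  P^-=[0.5161]  S=[0.8361]  K=[0.6173]  nu=[-2.8488]  x^+=[-0.4297]  P^+=[0.1975]
step 3: x^-=[-0.5113]  P^-=[0.4797]  S=[0.7997]  K=[0.5999]  nu=[-1.9187]  x^+=[-1.6623]  P^+=[0.1920]
step 4: x^-=[-1.9781]  P^-=[0.4718]  S=[0.7918]  K=[0.5959]  nu=[0.0781]  x^+=[-1.9316]  P^+=[0.1907]
step 5: x^-=[-2.2986]  P^-=[0.4700]  S=[0.7900]  K=[0.5949]  nu=[4.7886]  x^+=[0.5504]  P^+=[0.1904]

K[0,0] = 0.5949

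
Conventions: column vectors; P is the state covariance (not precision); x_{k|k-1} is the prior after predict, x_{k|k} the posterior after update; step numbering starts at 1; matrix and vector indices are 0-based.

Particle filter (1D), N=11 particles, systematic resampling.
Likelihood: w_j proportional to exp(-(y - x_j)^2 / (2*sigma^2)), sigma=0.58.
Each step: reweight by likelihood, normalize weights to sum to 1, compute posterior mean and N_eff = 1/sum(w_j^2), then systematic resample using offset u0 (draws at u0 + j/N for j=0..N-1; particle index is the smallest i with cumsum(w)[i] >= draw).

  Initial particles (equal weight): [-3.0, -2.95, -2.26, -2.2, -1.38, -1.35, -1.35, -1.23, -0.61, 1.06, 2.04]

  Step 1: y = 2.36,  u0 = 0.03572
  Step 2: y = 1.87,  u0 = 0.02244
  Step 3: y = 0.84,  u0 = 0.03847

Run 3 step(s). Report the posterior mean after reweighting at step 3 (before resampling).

post_mean = 1.6071

step 1: w=[0.0000, 0.0000, 0.0000, 0.0000, 0.0000, 0.0000, 0.0000, 0.0000, 0.0000, 0.0863, 0.9137]  mean=1.9554  Neff=1.1872  idx=[9, 10, 10, 10, 10, 10, 10, 10, 10, 10, 10]
step 2: w=[0.0379, 0.0962, 0.0962, 0.0962, 0.0962, 0.0962, 0.0962, 0.0962, 0.0962, 0.0962, 0.0962]  mean=2.0029  Neff=10.6380  idx=[0, 1, 2, 3, 4, 5, 6, 7, 8, 9, 10]
step 3: w=[0.4417, 0.0558, 0.0558, 0.0558, 0.0558, 0.0558, 0.0558, 0.0558, 0.0558, 0.0558, 0.0558]  mean=1.6071  Neff=4.4193  idx=[0, 0, 0, 0, 0, 1, 3, 5, 6, 8, 10]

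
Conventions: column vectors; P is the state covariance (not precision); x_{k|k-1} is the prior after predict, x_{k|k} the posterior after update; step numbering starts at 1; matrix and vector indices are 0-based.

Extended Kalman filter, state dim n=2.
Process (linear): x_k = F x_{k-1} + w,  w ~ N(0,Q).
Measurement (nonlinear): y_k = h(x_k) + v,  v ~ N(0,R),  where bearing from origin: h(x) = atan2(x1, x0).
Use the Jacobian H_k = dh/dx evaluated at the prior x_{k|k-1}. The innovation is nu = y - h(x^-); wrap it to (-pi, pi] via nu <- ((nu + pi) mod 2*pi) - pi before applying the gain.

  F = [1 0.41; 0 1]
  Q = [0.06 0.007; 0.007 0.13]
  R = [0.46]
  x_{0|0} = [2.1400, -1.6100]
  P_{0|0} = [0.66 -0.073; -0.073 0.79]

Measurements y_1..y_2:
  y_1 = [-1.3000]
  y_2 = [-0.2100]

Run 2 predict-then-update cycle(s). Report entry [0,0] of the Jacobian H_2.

H_jac[0,0] = 0.5033

step 1: x^-=[1.4799, -1.6100]  P^-=[0.7929 0.2579; 0.2579 0.9200]  H_jac=[0.3367 0.3095]  S=[0.6917]  K=[0.5013; 0.5371]  nu=[-0.4725]  x^+=[1.2430, -1.8638]  P^+=[0.6191 0.0716; 0.0716 0.7204]
step 2: x^-=[0.4789, -1.8638]  P^-=[0.8590 0.3740; 0.3740 0.8504]  H_jac=[0.5033 0.1293]  S=[0.7405]  K=[0.6491; 0.4027]  nu=[1.1093]  x^+=[1.1990, -1.4170]  P^+=[0.5469 0.1804; 0.1804 0.7303]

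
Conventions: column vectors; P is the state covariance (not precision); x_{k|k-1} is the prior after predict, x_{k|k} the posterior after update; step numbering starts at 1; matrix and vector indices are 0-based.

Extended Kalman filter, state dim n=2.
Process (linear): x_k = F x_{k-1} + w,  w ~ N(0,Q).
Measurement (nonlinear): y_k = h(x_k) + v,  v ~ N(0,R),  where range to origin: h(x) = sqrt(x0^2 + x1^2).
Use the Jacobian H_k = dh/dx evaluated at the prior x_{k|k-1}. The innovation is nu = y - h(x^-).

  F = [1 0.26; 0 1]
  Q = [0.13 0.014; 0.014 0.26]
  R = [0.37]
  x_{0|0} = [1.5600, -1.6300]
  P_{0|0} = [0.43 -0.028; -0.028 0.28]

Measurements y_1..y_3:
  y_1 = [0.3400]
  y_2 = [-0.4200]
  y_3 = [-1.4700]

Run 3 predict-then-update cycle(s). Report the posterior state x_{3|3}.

step 1: x^-=[1.1362, -1.6300]  P^-=[0.5644 0.0588; 0.0588 0.5400]  H_jac=[0.5718 -0.8204]  S=[0.8628]  K=[0.3181; -0.4745]  nu=[-1.6469]  x^+=[0.6123, -0.8486]  P^+=[0.4770 0.1890; 0.1890 0.3458]
step 2: x^-=[0.3916, -0.8486]  P^-=[0.7287 0.2929; 0.2929 0.6058]  H_jac=[0.4190 -0.9080]  S=[0.7744]  K=[0.0508; -0.5517]  nu=[-1.3546]  x^+=[0.3228, -0.1012]  P^+=[0.7267 0.3147; 0.3147 0.3700]
step 3: x^-=[0.2964, -0.1012]  P^-=[1.0454 0.4249; 0.4249 0.6300]  H_jac=[0.9463 -0.3232]  S=[1.1121]  K=[0.7661; 0.1784]  nu=[-1.7832]  x^+=[-1.0697, -0.4194]  P^+=[0.3927 0.2729; 0.2729 0.5946]

x_post = [-1.0697, -0.4194]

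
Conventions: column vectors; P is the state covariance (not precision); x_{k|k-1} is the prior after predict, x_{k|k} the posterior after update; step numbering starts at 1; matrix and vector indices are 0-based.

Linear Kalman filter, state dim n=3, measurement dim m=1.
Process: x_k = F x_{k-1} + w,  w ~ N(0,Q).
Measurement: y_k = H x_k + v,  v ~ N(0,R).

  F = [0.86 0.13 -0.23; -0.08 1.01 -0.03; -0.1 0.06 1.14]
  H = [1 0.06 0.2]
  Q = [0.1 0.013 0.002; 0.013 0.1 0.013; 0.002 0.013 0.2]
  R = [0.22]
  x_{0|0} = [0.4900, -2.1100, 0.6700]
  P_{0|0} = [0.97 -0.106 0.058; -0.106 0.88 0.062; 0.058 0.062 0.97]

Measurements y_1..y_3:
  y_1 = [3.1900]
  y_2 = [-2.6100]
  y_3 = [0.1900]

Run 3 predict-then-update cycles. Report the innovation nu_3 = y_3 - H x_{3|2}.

innov = [1.7836]

step 1: x^-=[-0.0070, -2.1904, 0.5882]  P^-=[0.8332 -0.0375 -0.2665; -0.0375 1.0184 0.1183; -0.2665 0.1183 1.4700]  S=[1.0075]  K=[0.7719; 0.0469; 0.0344]  nu=[3.2108]  x^+=[2.4715, -2.0399, 0.6986]  P^+=[0.2329 -0.0740 -0.2932; -0.0740 1.0162 0.1167; -0.2932 0.1167 1.4688]
step 2: x^-=[1.6996, -2.2790, 0.4269]  P^-=[0.4596 0.0517 -0.6766; 0.0517 1.1429 0.1940; -0.6766 0.1940 2.1986]  S=[0.5119]  K=[0.6396; 0.3107; -0.4400]  nu=[-4.2583]  x^+=[-1.0238, -3.6020, 2.3007]  P^+=[0.2502 -0.0501 -0.5325; -0.0501 1.0935 0.2640; -0.5325 0.2640 2.0994]
step 3: x^-=[-1.8779, -3.6251, 2.5091]  P^-=[0.5983 0.0525 -1.0623; 0.0525 1.2085 0.3652; -1.0623 0.3652 3.0930]  S=[0.5365]  K=[0.7250; 0.3691; -0.7861]  nu=[1.7836]  x^+=[-0.5848, -2.9668, 1.1070]  P^+=[0.3163 -0.0911 -0.7565; -0.0911 1.1354 0.5209; -0.7565 0.5209 2.7615]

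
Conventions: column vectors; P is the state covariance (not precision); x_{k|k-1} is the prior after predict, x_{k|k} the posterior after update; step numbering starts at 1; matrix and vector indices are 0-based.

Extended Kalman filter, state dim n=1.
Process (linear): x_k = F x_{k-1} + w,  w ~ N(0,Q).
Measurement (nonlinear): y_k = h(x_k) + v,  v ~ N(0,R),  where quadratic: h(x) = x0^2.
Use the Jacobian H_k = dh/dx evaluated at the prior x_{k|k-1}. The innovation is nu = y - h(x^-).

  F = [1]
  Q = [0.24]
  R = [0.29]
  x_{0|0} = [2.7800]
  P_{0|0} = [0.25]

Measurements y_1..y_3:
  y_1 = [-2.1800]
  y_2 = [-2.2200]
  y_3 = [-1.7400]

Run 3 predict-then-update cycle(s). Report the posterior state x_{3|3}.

x_post = [0.4443]

step 1: x^-=[2.7800]  P^-=[0.4900]  H_jac=[5.5600]  S=[15.4377]  K=[0.1765]  nu=[-9.9084]  x^+=[1.0314]  P^+=[0.0092]
step 2: x^-=[1.0314]  P^-=[0.2492]  H_jac=[2.0628]  S=[1.3504]  K=[0.3807]  nu=[-3.2838]  x^+=[-0.2187]  P^+=[0.0535]
step 3: x^-=[-0.2187]  P^-=[0.2935]  H_jac=[-0.4373]  S=[0.3461]  K=[-0.3708]  nu=[-1.7878]  x^+=[0.4443]  P^+=[0.2459]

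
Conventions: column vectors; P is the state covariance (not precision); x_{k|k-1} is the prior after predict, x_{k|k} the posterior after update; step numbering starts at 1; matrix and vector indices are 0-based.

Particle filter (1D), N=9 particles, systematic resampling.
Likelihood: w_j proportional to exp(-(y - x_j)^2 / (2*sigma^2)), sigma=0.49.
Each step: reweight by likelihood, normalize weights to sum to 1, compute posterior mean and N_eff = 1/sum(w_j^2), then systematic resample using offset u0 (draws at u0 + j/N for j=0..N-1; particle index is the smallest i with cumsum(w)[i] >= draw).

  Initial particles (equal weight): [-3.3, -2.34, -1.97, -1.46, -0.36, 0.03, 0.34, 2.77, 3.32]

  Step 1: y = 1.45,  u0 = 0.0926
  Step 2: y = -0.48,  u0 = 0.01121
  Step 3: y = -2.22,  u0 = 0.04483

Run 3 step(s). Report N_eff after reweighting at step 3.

step 1: w=[0.0000, 0.0000, 0.0000, 0.0000, 0.0091, 0.1249, 0.6394, 0.2209, 0.0057]  mean=0.8489  Neff=2.1125  idx=[5, 6, 6, 6, 6, 6, 6, 7, 7]
step 2: w=[0.2823, 0.1196, 0.1196, 0.1196, 0.1196, 0.1196, 0.1196, 0.0000, 0.0000]  mean=0.2525  Neff=6.0409  idx=[0, 0, 0, 1, 2, 3, 4, 5, 6]
step 3: w=[0.3059, 0.3059, 0.3059, 0.0137, 0.0137, 0.0137, 0.0137, 0.0137, 0.0137]  mean=0.0555  Neff=3.5477  idx=[0, 0, 0, 1, 1, 1, 2, 2, 4]

N_eff = 3.5477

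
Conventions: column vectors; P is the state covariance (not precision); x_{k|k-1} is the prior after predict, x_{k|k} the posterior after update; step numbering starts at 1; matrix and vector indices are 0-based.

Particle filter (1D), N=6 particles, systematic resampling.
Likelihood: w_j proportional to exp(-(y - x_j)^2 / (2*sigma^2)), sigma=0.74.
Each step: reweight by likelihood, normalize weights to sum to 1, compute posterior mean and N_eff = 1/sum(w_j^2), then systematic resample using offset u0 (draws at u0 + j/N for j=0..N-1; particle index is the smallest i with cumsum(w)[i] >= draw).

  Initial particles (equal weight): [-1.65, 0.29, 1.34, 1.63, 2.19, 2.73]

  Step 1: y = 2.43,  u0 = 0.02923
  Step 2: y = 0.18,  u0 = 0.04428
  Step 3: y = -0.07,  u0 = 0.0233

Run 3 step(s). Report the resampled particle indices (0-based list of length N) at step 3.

step 1: w=[0.0000, 0.0055, 0.1215, 0.2005, 0.3412, 0.3313]  mean=2.1429  Neff=3.5567  idx=[2, 3, 4, 4, 5, 5]
step 2: w=[0.5918, 0.2965, 0.0505, 0.0505, 0.0053, 0.0053]  mean=1.5267  Neff=2.2561  idx=[0, 0, 0, 0, 1, 1]
step 3: w=[0.2050, 0.2050, 0.2050, 0.2050, 0.0900, 0.0900]  mean=1.3922  Neff=5.4256  idx=[0, 0, 1, 2, 3, 4]

resampled_idx = [0, 0, 1, 2, 3, 4]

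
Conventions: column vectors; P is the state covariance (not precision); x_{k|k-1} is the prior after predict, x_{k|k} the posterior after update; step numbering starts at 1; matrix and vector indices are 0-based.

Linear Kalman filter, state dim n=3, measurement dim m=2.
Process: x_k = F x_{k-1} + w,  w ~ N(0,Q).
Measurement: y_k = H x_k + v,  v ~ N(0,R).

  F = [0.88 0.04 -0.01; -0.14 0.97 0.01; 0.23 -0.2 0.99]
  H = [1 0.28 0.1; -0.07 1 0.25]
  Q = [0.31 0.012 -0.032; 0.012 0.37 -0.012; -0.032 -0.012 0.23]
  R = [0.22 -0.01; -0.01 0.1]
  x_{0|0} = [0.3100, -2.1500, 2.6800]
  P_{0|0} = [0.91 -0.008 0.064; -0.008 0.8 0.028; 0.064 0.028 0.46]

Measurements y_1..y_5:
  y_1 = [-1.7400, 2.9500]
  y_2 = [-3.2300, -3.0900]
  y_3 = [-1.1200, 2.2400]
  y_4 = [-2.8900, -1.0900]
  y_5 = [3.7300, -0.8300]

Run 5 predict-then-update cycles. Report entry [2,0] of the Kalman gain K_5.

K[2,0] = -0.0195

step 1: x^-=[0.1600, -2.1021, 3.1545]  P^-=[1.0143 -0.0755 0.1993; -0.0755 1.1431 -0.1758; 0.1993 -0.1758 0.7798]  S=[1.3195 0.2031; 0.2031 1.2125]  K=[0.8007 -0.2138; 0.0327 0.9054; 0.1768 -0.0254]  nu=[-1.6269, 4.2747]  x^+=[-2.0568, 1.7151, 2.7585]  P^+=[0.1824 -0.0211 0.0178; -0.0211 0.1357 -0.1880; 0.0178 -0.1880 0.7396]
step 2: x^-=[-1.7690, 1.9792, 1.9148]  P^-=[0.4499 -0.0212 0.0077; -0.0212 0.5034 -0.2247; 0.0077 -0.2247 1.0544]  S=[0.6970 0.0687; 0.0687 0.5618]  K=[0.6549 -0.1705; 0.0616 0.7911; 0.0661 0.0602]  nu=[-2.2067, -5.6717]  x^+=[-2.2473, -2.6436, 1.4277]  P^+=[0.1500 -0.0084 -0.0187; -0.0084 0.1424 -0.2582; -0.0187 -0.2582 1.0488]
step 3: x^-=[-2.0976, -2.2354, 1.4252]  P^-=[0.4264 -0.0060 -0.0387; -0.0060 0.5044 -0.2810; -0.0387 -0.2810 1.3661]  S=[0.6728 0.0725; 0.0725 0.5535]  K=[0.6435 -0.1665; 0.0757 0.7751; 0.0165 0.1120]  nu=[1.4610, 3.9722]  x^+=[-1.8188, 0.9543, 1.8942]  P^+=[0.1480 -0.0026 -0.0405; -0.0026 0.1594 -0.3315; -0.0405 -0.3315 1.3587]
step 4: x^-=[-1.5813, 1.1992, 1.2660]  P^-=[0.4258 0.0003 -0.0654; 0.0003 0.5174 -0.3470; -0.0654 -0.3470 1.6889]  S=[0.6709 0.0727; 0.0727 0.5538]  K=[0.6432 -0.1672; 0.0815 0.7669; -0.0062 0.1449]  nu=[-1.7711, -2.7164]  x^+=[-2.2661, -1.0285, 0.8835]  P^+=[0.1484 0.0013 -0.0561; 0.0013 0.1781 -0.4087; -0.0561 -0.4087 1.6774]
step 5: x^-=[-2.0442, -0.6715, 0.5592]  P^-=[0.4268 0.0048 -0.0860; 0.0048 0.5326 -0.4184; -0.0860 -0.4184 2.0252]  S=[0.6708 0.0725; 0.0725 0.5544]  K=[0.6436 -0.1683; 0.0848 0.7603; -0.0195 0.1719]  nu=[5.9063, -0.4414]  x^+=[1.8312, -0.5061, 0.3683]  P^+=[0.1490 0.0046 -0.0698; 0.0046 0.1979 -0.4898; -0.0698 -0.4898 2.0090]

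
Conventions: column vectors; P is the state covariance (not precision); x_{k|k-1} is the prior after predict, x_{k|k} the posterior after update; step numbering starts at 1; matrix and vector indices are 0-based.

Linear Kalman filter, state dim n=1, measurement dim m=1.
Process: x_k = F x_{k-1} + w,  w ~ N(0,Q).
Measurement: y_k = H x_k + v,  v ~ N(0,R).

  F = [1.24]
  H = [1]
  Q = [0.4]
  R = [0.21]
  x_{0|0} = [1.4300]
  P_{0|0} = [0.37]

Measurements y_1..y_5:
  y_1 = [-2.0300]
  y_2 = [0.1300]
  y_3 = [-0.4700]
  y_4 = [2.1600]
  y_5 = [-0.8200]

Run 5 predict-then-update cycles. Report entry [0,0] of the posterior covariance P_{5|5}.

step 1: x^-=[1.7732]  P^-=[0.9689]  S=[1.1789]  K=[0.8219]  nu=[-3.8032]  x^+=[-1.3525]  P^+=[0.1726]
step 2: x^-=[-1.6771]  P^-=[0.6654]  S=[0.8754]  K=[0.7601]  nu=[1.8071]  x^+=[-0.3035]  P^+=[0.1596]
step 3: x^-=[-0.3764]  P^-=[0.6454]  S=[0.8554]  K=[0.7545]  nu=[-0.0936]  x^+=[-0.4470]  P^+=[0.1584]
step 4: x^-=[-0.5543]  P^-=[0.6436]  S=[0.8536]  K=[0.7540]  nu=[2.7143]  x^+=[1.4923]  P^+=[0.1583]
step 5: x^-=[1.8504]  P^-=[0.6435]  S=[0.8535]  K=[0.7539]  nu=[-2.6704]  x^+=[-0.1629]  P^+=[0.1583]

P_post[0,0] = 0.1583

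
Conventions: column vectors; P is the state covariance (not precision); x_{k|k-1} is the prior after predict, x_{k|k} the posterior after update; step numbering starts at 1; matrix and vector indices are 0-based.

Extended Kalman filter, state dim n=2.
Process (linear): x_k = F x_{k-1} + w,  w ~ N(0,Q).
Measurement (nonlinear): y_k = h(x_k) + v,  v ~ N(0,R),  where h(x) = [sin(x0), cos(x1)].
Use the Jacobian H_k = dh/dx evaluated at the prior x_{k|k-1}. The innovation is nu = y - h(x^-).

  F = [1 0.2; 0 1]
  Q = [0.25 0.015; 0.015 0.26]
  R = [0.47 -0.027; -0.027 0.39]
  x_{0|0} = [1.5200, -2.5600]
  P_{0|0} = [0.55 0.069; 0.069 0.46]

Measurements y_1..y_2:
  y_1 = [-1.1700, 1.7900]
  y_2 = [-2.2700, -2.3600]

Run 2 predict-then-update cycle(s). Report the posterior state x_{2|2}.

step 1: x^-=[1.0080, -2.5600]  P^-=[0.8460 0.1760; 0.1760 0.7200]  H_jac=[0.5336 0.0000; 0.0000 0.5494]  S=[0.7108 0.0246; 0.0246 0.6073]  K=[0.6304 0.1337; 0.1097 0.6469]  nu=[-2.0158, 2.6256]  x^+=[0.0883, -1.0828]  P^+=[0.5485 0.0639; 0.0639 0.4538]
step 2: x^-=[-0.1282, -1.0828]  P^-=[0.8423 0.1697; 0.1697 0.7138]  H_jac=[0.9918 0.0000; 0.0000 0.8833]  S=[1.2985 0.1217; 0.1217 0.9469]  K=[0.6361 0.0766; 0.0680 0.6571]  nu=[-2.1421, -2.8289]  x^+=[-1.7075, -3.0874]  P^+=[0.2994 0.0144; 0.0144 0.2881]

x_post = [-1.7075, -3.0874]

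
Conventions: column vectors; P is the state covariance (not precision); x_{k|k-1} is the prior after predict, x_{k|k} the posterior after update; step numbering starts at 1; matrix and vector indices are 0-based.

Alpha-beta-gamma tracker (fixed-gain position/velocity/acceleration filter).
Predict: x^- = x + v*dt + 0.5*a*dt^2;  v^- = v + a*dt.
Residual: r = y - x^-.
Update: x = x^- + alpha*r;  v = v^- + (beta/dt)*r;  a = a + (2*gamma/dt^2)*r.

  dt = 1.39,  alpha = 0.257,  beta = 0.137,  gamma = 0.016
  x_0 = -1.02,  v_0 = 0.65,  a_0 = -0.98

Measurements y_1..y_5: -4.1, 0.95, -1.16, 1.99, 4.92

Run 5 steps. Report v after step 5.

step 1: x_pred=-1.0632  r=-3.0368  x^+=-1.8437  v^+=-1.0115  a^+=-1.0303
step 2: x_pred=-4.2450  r=5.1950  x^+=-2.9099  v^+=-1.9316  a^+=-0.9443
step 3: x_pred=-6.5070  r=5.3470  x^+=-5.1328  v^+=-2.7171  a^+=-0.8557
step 4: x_pred=-9.7362  r=11.7262  x^+=-6.7226  v^+=-2.7508  a^+=-0.6615
step 5: x_pred=-11.1852  r=16.1052  x^+=-7.0462  v^+=-2.0829  a^+=-0.3947

v_post = -2.0829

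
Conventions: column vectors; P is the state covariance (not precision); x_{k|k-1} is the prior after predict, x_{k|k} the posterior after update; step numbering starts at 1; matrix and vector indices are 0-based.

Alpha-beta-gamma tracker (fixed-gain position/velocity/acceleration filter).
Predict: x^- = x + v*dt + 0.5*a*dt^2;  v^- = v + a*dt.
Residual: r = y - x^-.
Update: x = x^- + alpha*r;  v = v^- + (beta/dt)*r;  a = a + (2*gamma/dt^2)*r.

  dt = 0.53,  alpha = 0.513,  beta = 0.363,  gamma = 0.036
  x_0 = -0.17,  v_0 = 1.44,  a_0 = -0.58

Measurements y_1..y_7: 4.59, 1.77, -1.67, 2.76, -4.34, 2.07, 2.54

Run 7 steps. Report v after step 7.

v_post = 1.4574

step 1: x_pred=0.5117  r=4.0783  x^+=2.6039  v^+=3.9258  a^+=0.4653
step 2: x_pred=4.7499  r=-2.9799  x^+=3.2212  v^+=2.1315  a^+=-0.2985
step 3: x_pred=4.3090  r=-5.9790  x^+=1.2418  v^+=-2.1218  a^+=-1.8310
step 4: x_pred=-0.1399  r=2.8999  x^+=1.3477  v^+=-1.1060  a^+=-1.0877
step 5: x_pred=0.6088  r=-4.9488  x^+=-1.9299  v^+=-5.0719  a^+=-2.3562
step 6: x_pred=-4.9490  r=7.0190  x^+=-1.3483  v^+=-1.5134  a^+=-0.5571
step 7: x_pred=-2.2286  r=4.7686  x^+=0.2177  v^+=1.4574  a^+=0.6652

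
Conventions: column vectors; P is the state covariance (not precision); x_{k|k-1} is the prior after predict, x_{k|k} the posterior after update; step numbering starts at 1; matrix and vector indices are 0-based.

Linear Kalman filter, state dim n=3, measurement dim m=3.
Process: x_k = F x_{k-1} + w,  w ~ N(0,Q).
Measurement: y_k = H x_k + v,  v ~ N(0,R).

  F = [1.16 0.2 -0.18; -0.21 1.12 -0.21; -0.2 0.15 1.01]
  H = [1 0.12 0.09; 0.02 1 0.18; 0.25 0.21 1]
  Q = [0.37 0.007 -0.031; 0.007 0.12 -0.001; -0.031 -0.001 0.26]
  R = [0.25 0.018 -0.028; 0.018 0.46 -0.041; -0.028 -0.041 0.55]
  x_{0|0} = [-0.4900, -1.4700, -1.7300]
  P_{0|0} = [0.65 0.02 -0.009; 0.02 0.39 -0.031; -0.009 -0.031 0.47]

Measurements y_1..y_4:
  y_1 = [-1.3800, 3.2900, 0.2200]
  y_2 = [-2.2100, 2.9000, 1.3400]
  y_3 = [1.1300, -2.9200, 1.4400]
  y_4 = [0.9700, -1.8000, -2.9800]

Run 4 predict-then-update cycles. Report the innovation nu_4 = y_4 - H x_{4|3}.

step 1: x^-=[-0.5510, -1.1802, -1.8698]  P^-=[1.2907 -0.0117 -0.2692; -0.0117 0.6630 -0.0455; -0.2692 -0.0455 0.7673]  S=[1.5043 0.0701 0.0961; 0.0701 1.1296 0.1751; 0.0961 0.1751 1.2722]  K=[0.8456 -0.0809 -0.0126; 0.0160 0.5800 -0.0097; -0.1722 0.0018 0.5554]  nu=[-0.5191, 4.8178, 2.4754]  x^+=[-1.4108, 1.5818, -0.3969]  P^+=[0.2188 -0.0115 -0.0796; -0.0115 0.2832 -0.0861; -0.0796 -0.0861 0.3482]
step 2: x^-=[-1.2488, 2.1512, 0.1186]  P^-=[0.7212 0.0532 -0.2493; 0.0532 0.5392 -0.0963; -0.2493 -0.0963 0.6371]  S=[0.9499 0.1047 -0.0323; 0.1047 0.9858 0.0878; -0.0323 0.0878 1.0964]  K=[0.7473 -0.0540 -0.0264; 0.0566 0.5256 -0.0129; -0.1961 -0.0103 0.5008]  nu=[-1.2301, 0.7524, 1.0818]  x^+=[-2.2372, 2.4631, 0.8939]  P^+=[0.1939 0.0006 -0.0818; 0.0006 0.2586 -0.0847; -0.0818 -0.0847 0.3196]
step 3: x^-=[-2.2634, 3.0408, 1.7197]  P^-=[0.6921 0.0679 -0.2399; 0.0679 0.4993 -0.0965; -0.2399 -0.0965 0.6070]  S=[0.9253 0.1153 -0.0302; 0.1153 0.9455 0.0781; -0.0302 0.0781 1.0689]  K=[0.7386 -0.0472 -0.0249; 0.0656 0.5041 -0.0113; -0.1959 -0.0080 0.4878]  nu=[2.8738, -6.2250, -0.3524]  x^+=[0.1616, 0.0953, 1.0349]  P^+=[0.1914 0.0034 -0.0810; 0.0034 0.2482 -0.0817; -0.0810 -0.0817 0.3115]
step 4: x^-=[0.0202, -0.1446, 1.0272]  P^-=[0.6888 0.0685 -0.2363; 0.0685 0.4832 -0.0942; -0.2363 -0.0942 0.5988]  S=[0.9225 0.1147 -0.0279; 0.1147 0.9300 0.0760; -0.0279 0.0760 1.0626]  K=[0.7376 -0.0462 -0.0240; 0.0660 0.4955 -0.0108; -0.1945 -0.0061 0.4846]  nu=[0.8747, -1.8407, -3.9819]  x^+=[0.8461, -0.9561, -1.0614]  P^+=[0.1910 0.0037 -0.0805; 0.0037 0.2439 -0.0802; -0.0805 -0.0802 0.3092]

innov = [0.8747, -1.8407, -3.9819]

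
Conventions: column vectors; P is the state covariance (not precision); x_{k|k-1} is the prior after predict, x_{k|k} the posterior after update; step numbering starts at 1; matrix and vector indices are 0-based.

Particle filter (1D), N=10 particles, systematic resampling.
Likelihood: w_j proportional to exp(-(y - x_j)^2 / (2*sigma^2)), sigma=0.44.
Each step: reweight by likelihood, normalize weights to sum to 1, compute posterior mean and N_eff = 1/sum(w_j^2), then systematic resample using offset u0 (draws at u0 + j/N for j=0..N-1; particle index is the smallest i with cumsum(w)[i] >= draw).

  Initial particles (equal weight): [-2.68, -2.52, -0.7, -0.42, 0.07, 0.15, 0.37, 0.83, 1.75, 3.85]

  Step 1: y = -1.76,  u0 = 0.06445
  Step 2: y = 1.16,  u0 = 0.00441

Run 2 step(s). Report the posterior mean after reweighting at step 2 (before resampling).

post_mean = -0.7000

step 1: w=[0.2794, 0.5593, 0.1365, 0.0241, 0.0004, 0.0002, 0.0000, 0.0000, 0.0000, 0.0000]  mean=-2.2639  Neff=2.4382  idx=[0, 0, 0, 1, 1, 1, 1, 1, 2, 2]
step 2: w=[0.0000, 0.0000, 0.0000, 0.0000, 0.0000, 0.0000, 0.0000, 0.0000, 0.5000, 0.5000]  mean=-0.7000  Neff=2.0000  idx=[8, 8, 8, 8, 8, 9, 9, 9, 9, 9]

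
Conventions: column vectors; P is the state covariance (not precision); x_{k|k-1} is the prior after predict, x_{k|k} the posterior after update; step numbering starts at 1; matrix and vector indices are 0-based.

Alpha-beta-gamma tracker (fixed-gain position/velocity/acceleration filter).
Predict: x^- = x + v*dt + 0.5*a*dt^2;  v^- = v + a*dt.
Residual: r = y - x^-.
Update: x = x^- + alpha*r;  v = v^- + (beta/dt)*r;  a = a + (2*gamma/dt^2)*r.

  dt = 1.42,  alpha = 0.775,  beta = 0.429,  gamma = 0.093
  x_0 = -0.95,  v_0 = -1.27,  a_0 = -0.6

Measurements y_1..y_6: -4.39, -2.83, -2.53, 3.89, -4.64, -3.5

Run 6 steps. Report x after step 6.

step 1: x_pred=-3.3583  r=-1.0317  x^+=-4.1579  v^+=-2.4337  a^+=-0.6952
step 2: x_pred=-8.3146  r=5.4846  x^+=-4.0640  v^+=-1.7639  a^+=-0.1892
step 3: x_pred=-6.7595  r=4.2295  x^+=-3.4816  v^+=-0.7548  a^+=0.2009
step 4: x_pred=-4.3509  r=8.2409  x^+=2.0358  v^+=2.0202  a^+=0.9611
step 5: x_pred=5.8734  r=-10.5134  x^+=-2.2745  v^+=0.2087  a^+=-0.0087
step 6: x_pred=-1.9870  r=-1.5130  x^+=-3.1596  v^+=-0.2608  a^+=-0.1483

x_post = -3.1596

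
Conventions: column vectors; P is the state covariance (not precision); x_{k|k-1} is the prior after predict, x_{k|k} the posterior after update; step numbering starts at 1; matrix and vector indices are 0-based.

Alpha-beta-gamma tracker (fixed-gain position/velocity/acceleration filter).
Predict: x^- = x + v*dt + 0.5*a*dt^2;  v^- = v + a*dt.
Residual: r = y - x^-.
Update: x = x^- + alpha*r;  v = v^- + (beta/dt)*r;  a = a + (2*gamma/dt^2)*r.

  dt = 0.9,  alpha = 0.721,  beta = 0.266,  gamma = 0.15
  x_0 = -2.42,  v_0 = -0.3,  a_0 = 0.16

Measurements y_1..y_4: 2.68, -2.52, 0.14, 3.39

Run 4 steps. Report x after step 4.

step 1: x_pred=-2.6252  r=5.3052  x^+=1.1998  v^+=1.4120  a^+=2.1249
step 2: x_pred=3.3312  r=-5.8512  x^+=-0.8875  v^+=1.5950  a^+=-0.0422
step 3: x_pred=0.5309  r=-0.3909  x^+=0.2491  v^+=1.4415  a^+=-0.1870
step 4: x_pred=1.4707  r=1.9193  x^+=2.8545  v^+=1.8404  a^+=0.5239

x_post = 2.8545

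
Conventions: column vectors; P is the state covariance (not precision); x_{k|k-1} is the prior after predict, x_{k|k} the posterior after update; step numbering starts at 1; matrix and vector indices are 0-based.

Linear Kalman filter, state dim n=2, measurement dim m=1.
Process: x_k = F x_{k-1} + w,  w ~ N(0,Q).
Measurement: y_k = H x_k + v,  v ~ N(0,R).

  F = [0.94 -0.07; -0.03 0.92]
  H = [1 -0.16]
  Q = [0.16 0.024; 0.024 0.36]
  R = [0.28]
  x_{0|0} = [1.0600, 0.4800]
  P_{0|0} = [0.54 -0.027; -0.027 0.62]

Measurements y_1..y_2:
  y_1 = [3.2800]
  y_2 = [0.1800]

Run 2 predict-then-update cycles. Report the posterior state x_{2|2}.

step 1: x^-=[0.9628, 0.4098]  P^-=[0.6437 -0.0546; -0.0546 0.8867]  S=[0.9639]  K=[0.6769; -0.2038]  nu=[2.3828]  x^+=[2.5757, -0.0758]  P^+=[0.2021 0.0784; 0.0784 0.8467]
step 2: x^-=[2.4265, -0.1470]  P^-=[0.3324 0.0317; 0.0317 1.0725]  S=[0.6297]  K=[0.5198; -0.2221]  nu=[-2.2700]  x^+=[1.2465, 0.3572]  P^+=[0.1623 0.1044; 0.1044 1.0414]

x_post = [1.2465, 0.3572]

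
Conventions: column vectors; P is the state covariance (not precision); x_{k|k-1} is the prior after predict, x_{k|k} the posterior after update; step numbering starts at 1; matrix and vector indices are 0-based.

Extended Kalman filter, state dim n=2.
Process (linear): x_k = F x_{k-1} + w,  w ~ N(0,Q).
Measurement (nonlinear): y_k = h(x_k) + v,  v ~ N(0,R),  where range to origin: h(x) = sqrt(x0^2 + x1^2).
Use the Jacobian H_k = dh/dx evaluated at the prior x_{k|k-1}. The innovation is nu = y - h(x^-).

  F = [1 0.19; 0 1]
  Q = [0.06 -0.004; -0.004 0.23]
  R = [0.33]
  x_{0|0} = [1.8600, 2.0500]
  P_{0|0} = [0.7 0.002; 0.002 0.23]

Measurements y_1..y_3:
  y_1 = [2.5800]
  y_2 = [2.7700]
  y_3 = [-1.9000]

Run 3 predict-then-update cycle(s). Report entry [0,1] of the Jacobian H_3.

H_jac[0,1] = 0.5710

step 1: x^-=[2.2495, 2.0500]  P^-=[0.7691 0.0417; 0.0417 0.4600]  H_jac=[0.7391 0.6736]  S=[1.0004]  K=[0.5963; 0.3405]  nu=[-0.4635]  x^+=[1.9731, 1.8922]  P^+=[0.4134 -0.1614; -0.1614 0.3440]
step 2: x^-=[2.3326, 1.8922]  P^-=[0.4244 -0.1001; -0.1001 0.5740]  H_jac=[0.7766 0.6300]  S=[0.7159]  K=[0.3724; 0.3965]  nu=[-0.2336]  x^+=[2.2457, 1.7995]  P^+=[0.3252 -0.2058; -0.2058 0.4614]
step 3: x^-=[2.5876, 1.7995]  P^-=[0.3236 -0.1221; -0.1221 0.6914]  H_jac=[0.8210 0.5710]  S=[0.6590]  K=[0.2973; 0.4469]  nu=[-5.0518]  x^+=[1.0854, -0.4580]  P^+=[0.2654 -0.2097; -0.2097 0.5598]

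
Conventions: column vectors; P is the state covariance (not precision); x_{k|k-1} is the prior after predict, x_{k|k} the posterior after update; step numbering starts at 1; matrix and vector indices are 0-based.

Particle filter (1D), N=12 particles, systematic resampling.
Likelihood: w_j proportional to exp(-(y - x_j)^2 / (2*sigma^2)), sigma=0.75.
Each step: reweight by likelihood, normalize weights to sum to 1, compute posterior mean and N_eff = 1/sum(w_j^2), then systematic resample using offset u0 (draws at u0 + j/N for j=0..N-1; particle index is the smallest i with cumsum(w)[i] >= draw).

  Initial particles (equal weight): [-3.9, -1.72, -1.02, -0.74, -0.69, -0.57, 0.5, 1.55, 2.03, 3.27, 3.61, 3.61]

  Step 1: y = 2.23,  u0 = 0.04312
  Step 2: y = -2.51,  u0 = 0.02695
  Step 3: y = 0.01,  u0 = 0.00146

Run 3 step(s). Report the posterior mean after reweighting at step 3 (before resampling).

post_mean = 1.5500

step 1: w=[0.0000, 0.0000, 0.0000, 0.0002, 0.0002, 0.0004, 0.0285, 0.2706, 0.3939, 0.1560, 0.0751, 0.0751]  mean=2.2851  Neff=3.7767  idx=[7, 7, 7, 7, 8, 8, 8, 8, 9, 9, 10, 11]
step 2: w=[0.2438, 0.2438, 0.2438, 0.2438, 0.0062, 0.0062, 0.0062, 0.0062, 0.0000, 0.0000, 0.0000, 0.0000]  mean=1.5619  Neff=4.2038  idx=[0, 0, 0, 1, 1, 1, 2, 2, 2, 3, 3, 3]
step 3: w=[0.0833, 0.0833, 0.0833, 0.0833, 0.0833, 0.0833, 0.0833, 0.0833, 0.0833, 0.0833, 0.0833, 0.0833]  mean=1.5500  Neff=12.0000  idx=[0, 1, 2, 3, 4, 5, 6, 7, 8, 9, 10, 11]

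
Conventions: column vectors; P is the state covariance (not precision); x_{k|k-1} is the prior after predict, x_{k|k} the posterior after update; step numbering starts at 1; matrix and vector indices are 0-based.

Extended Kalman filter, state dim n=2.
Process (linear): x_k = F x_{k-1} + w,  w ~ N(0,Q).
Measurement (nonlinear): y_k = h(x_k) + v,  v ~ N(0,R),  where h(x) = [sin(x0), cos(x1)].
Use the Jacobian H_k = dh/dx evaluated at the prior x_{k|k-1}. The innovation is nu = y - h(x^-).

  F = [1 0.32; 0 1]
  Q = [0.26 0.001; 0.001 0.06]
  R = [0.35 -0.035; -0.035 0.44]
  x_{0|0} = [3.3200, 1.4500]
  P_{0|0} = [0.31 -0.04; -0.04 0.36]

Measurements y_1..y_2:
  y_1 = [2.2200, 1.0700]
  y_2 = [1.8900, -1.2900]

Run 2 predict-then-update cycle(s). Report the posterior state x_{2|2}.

x_post = [1.7257, 1.3804]

step 1: x^-=[3.7840, 1.4500]  P^-=[0.5813 0.0762; 0.0762 0.4200]  H_jac=[-0.8007 0.0000; 0.0000 -0.9927]  S=[0.7226 0.0256; 0.0256 0.8539]  K=[-0.6416 -0.0694; -0.0672 -0.4863]  nu=[2.8191, 0.9495]  x^+=[1.9094, 0.7988]  P^+=[0.2774 0.0081; 0.0081 0.2132]
step 2: x^-=[2.1650, 0.7988]  P^-=[0.5645 0.0773; 0.0773 0.2732]  H_jac=[-0.5599 0.0000; 0.0000 -0.7165]  S=[0.5269 -0.0040; -0.0040 0.5802]  K=[-0.6005 -0.0996; -0.0847 -0.3379]  nu=[1.0614, -1.9876]  x^+=[1.7257, 1.3804]  P^+=[0.3692 0.0318; 0.0318 0.2034]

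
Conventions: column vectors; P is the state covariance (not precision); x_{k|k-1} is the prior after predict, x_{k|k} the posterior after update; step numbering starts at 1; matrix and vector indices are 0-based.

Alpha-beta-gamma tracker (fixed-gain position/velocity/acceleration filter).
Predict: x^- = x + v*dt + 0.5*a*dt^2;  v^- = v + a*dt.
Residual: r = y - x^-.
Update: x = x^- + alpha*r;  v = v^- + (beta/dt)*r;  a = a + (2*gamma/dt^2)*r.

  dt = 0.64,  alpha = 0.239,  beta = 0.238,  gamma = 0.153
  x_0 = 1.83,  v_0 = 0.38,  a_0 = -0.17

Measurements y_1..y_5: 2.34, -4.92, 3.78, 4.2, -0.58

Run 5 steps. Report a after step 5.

step 1: x_pred=2.0384  r=0.3016  x^+=2.1105  v^+=0.3834  a^+=0.0553
step 2: x_pred=2.3672  r=-7.2872  x^+=0.6255  v^+=-2.2911  a^+=-5.3887
step 3: x_pred=-1.9444  r=5.7244  x^+=-0.5763  v^+=-3.6111  a^+=-1.1122
step 4: x_pred=-3.1152  r=7.3152  x^+=-1.3668  v^+=-1.6026  a^+=4.3528
step 5: x_pred=-1.5010  r=0.9210  x^+=-1.2809  v^+=1.5257  a^+=5.0409

a_post = 5.0409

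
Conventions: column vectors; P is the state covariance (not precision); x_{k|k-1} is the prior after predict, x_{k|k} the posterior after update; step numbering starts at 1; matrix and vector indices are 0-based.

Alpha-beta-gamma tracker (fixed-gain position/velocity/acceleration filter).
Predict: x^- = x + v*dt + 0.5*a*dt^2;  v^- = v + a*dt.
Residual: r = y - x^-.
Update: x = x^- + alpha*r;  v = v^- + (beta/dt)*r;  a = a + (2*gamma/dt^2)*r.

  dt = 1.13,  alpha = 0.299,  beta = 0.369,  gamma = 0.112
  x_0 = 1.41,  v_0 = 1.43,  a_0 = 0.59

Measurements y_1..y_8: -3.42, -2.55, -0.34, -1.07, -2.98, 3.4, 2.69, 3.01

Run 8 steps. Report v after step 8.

step 1: x_pred=3.4026  r=-6.8226  x^+=1.3626  v^+=-0.1312  a^+=-0.6069
step 2: x_pred=0.8269  r=-3.3769  x^+=-0.1828  v^+=-1.9197  a^+=-1.1992
step 3: x_pred=-3.1177  r=2.7777  x^+=-2.2871  v^+=-2.3678  a^+=-0.7120
step 4: x_pred=-5.4173  r=4.3473  x^+=-4.1175  v^+=-1.7527  a^+=0.0507
step 5: x_pred=-6.0657  r=3.0857  x^+=-5.1431  v^+=-0.6878  a^+=0.5920
step 6: x_pred=-5.5424  r=8.9424  x^+=-2.8686  v^+=2.9012  a^+=2.1607
step 7: x_pred=1.7892  r=0.9008  x^+=2.0585  v^+=5.6369  a^+=2.3187
step 8: x_pred=9.9086  r=-6.8986  x^+=7.8459  v^+=6.0043  a^+=1.1085

v_post = 6.0043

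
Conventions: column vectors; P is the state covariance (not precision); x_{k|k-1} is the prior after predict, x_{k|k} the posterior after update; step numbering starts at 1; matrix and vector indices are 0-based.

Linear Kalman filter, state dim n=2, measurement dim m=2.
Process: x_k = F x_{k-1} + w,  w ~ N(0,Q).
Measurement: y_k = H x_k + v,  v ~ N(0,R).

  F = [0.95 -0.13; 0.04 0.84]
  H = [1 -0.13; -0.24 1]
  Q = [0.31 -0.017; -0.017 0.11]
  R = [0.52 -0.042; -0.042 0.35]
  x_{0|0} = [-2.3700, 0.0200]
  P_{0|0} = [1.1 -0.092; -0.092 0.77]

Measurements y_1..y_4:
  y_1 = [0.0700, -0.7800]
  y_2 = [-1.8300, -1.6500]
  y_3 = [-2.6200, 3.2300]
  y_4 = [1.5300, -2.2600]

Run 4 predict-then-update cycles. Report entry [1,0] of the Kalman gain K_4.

K[1,0] = 0.0437

step 1: x^-=[-2.2541, -0.0780]  P^-=[1.3385 -0.1322; -0.1322 0.6489]  S=[1.9038 -0.5839; -0.5839 1.1395]  K=[0.7001 -0.0392; 0.0824 0.6396]  nu=[2.3140, -1.2430]  x^+=[-0.5855, -0.6823]  P^+=[0.3717 0.0461; 0.0461 0.2314]
step 2: x^-=[-0.4675, -0.5965]  P^-=[0.6380 0.0084; 0.0084 0.2770]  S=[1.1605 -0.2225; -0.2225 0.6597]  K=[0.5418 -0.0367; 0.0600 0.4370]  nu=[-1.4400, -1.1657]  x^+=[-1.2049, -1.1924]  P^+=[0.2876 0.0334; 0.0334 0.1585]
step 3: x^-=[-0.9897, -1.0498]  P^-=[0.5640 0.0031; 0.0031 0.2245]  S=[1.0870 -0.2033; -0.2033 0.6055]  K=[0.5097 -0.0472; 0.0482 0.3857]  nu=[-1.7668, 4.0423]  x^+=[-2.0811, 0.4244]  P^+=[0.2705 0.0270; 0.0270 0.1395]
step 4: x^-=[-2.0322, 0.2732]  P^-=[0.5498 -0.0006; -0.0006 0.2107]  S=[1.0735 -0.2019; -0.2019 0.5926]  K=[0.5024 -0.0524; 0.0437 0.3706]  nu=[3.5977, -3.0209]  x^+=[-0.0664, -0.6892]  P^+=[0.2666 0.0245; 0.0245 0.1338]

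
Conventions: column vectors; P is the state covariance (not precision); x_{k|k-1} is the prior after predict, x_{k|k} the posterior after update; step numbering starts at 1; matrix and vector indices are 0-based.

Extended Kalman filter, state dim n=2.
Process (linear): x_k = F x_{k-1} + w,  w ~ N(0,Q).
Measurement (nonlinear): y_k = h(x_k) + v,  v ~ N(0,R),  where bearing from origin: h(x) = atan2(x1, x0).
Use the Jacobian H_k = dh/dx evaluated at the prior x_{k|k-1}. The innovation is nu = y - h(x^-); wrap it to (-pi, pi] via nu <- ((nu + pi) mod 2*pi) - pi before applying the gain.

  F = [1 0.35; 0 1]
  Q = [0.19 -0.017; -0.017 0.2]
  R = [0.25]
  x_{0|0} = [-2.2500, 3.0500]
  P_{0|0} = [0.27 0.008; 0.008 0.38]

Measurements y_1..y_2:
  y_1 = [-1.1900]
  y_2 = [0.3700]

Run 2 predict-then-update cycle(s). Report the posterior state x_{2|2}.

x_post = [2.2220, 4.0109]

step 1: x^-=[-1.1825, 3.0500]  P^-=[0.5122 0.1240; 0.1240 0.5800]  H_jac=[-0.2850 -0.1105]  S=[0.3065]  K=[-0.5210; -0.3244]  nu=[-3.1307]  x^+=[0.4485, 4.0657]  P^+=[0.4290 0.0722; 0.0722 0.5477]
step 2: x^-=[1.8715, 4.0657]  P^-=[0.7366 0.2469; 0.2469 0.7477]  H_jac=[-0.2030 0.0934]  S=[0.2775]  K=[-0.4556; 0.0712]  nu=[-0.7694]  x^+=[2.2220, 4.0109]  P^+=[0.6790 0.2559; 0.2559 0.7463]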